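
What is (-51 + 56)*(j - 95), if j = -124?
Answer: -1095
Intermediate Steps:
(-51 + 56)*(j - 95) = (-51 + 56)*(-124 - 95) = 5*(-219) = -1095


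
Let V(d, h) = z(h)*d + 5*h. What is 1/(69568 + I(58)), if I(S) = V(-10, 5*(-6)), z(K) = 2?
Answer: 1/69398 ≈ 1.4410e-5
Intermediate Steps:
V(d, h) = 2*d + 5*h
I(S) = -170 (I(S) = 2*(-10) + 5*(5*(-6)) = -20 + 5*(-30) = -20 - 150 = -170)
1/(69568 + I(58)) = 1/(69568 - 170) = 1/69398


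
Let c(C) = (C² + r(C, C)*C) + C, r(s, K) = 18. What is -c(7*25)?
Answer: -33950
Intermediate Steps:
c(C) = C² + 19*C (c(C) = (C² + 18*C) + C = C² + 19*C)
-c(7*25) = -7*25*(19 + 7*25) = -175*(19 + 175) = -175*194 = -1*33950 = -33950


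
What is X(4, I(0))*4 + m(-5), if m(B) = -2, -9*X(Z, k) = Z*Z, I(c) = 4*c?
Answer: -82/9 ≈ -9.1111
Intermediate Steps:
X(Z, k) = -Z²/9 (X(Z, k) = -Z*Z/9 = -Z²/9)
X(4, I(0))*4 + m(-5) = -⅑*4²*4 - 2 = -⅑*16*4 - 2 = -16/9*4 - 2 = -64/9 - 2 = -82/9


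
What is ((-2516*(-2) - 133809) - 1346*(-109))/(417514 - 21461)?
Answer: 17937/396053 ≈ 0.045289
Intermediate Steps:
((-2516*(-2) - 133809) - 1346*(-109))/(417514 - 21461) = ((5032 - 133809) + 146714)/396053 = (-128777 + 146714)*(1/396053) = 17937*(1/396053) = 17937/396053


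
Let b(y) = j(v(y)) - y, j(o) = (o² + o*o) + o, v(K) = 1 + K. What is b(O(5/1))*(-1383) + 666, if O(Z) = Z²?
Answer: -1870533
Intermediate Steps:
j(o) = o + 2*o² (j(o) = (o² + o²) + o = 2*o² + o = o + 2*o²)
b(y) = -y + (1 + y)*(3 + 2*y) (b(y) = (1 + y)*(1 + 2*(1 + y)) - y = (1 + y)*(1 + (2 + 2*y)) - y = (1 + y)*(3 + 2*y) - y = -y + (1 + y)*(3 + 2*y))
b(O(5/1))*(-1383) + 666 = (-(5/1)² + (1 + (5/1)²)*(3 + 2*(5/1)²))*(-1383) + 666 = (-(5*1)² + (1 + (5*1)²)*(3 + 2*(5*1)²))*(-1383) + 666 = (-1*5² + (1 + 5²)*(3 + 2*5²))*(-1383) + 666 = (-1*25 + (1 + 25)*(3 + 2*25))*(-1383) + 666 = (-25 + 26*(3 + 50))*(-1383) + 666 = (-25 + 26*53)*(-1383) + 666 = (-25 + 1378)*(-1383) + 666 = 1353*(-1383) + 666 = -1871199 + 666 = -1870533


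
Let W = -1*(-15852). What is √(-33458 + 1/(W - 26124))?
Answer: I*√220642930434/2568 ≈ 182.92*I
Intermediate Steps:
W = 15852
√(-33458 + 1/(W - 26124)) = √(-33458 + 1/(15852 - 26124)) = √(-33458 + 1/(-10272)) = √(-33458 - 1/10272) = √(-343680577/10272) = I*√220642930434/2568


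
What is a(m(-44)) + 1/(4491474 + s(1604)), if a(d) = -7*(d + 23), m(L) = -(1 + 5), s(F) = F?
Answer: -534676281/4493078 ≈ -119.00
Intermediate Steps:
m(L) = -6 (m(L) = -1*6 = -6)
a(d) = -161 - 7*d (a(d) = -7*(23 + d) = -161 - 7*d)
a(m(-44)) + 1/(4491474 + s(1604)) = (-161 - 7*(-6)) + 1/(4491474 + 1604) = (-161 + 42) + 1/4493078 = -119 + 1/4493078 = -534676281/4493078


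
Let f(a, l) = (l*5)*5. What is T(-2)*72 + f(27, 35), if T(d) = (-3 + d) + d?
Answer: 371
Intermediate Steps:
T(d) = -3 + 2*d
f(a, l) = 25*l (f(a, l) = (5*l)*5 = 25*l)
T(-2)*72 + f(27, 35) = (-3 + 2*(-2))*72 + 25*35 = (-3 - 4)*72 + 875 = -7*72 + 875 = -504 + 875 = 371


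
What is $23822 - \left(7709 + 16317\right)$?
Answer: $-204$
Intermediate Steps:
$23822 - \left(7709 + 16317\right) = 23822 - 24026 = -204$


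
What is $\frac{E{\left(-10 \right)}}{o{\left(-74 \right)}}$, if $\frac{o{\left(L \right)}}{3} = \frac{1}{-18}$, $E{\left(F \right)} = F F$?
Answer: $-600$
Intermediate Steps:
$E{\left(F \right)} = F^{2}$
$o{\left(L \right)} = - \frac{1}{6}$ ($o{\left(L \right)} = \frac{3}{-18} = 3 \left(- \frac{1}{18}\right) = - \frac{1}{6}$)
$\frac{E{\left(-10 \right)}}{o{\left(-74 \right)}} = \frac{\left(-10\right)^{2}}{- \frac{1}{6}} = 100 \left(-6\right) = -600$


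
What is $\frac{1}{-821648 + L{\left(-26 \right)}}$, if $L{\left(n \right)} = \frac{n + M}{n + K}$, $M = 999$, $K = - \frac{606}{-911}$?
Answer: $- \frac{23080}{18964522243} \approx -1.217 \cdot 10^{-6}$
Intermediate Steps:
$K = \frac{606}{911}$ ($K = \left(-606\right) \left(- \frac{1}{911}\right) = \frac{606}{911} \approx 0.6652$)
$L{\left(n \right)} = \frac{999 + n}{\frac{606}{911} + n}$ ($L{\left(n \right)} = \frac{n + 999}{n + \frac{606}{911}} = \frac{999 + n}{\frac{606}{911} + n}$)
$\frac{1}{-821648 + L{\left(-26 \right)}} = \frac{1}{-821648 + \frac{911 \left(999 - 26\right)}{606 + 911 \left(-26\right)}} = \frac{1}{-821648 + 911 \frac{1}{606 - 23686} \cdot 973} = \frac{1}{-821648 + 911 \frac{1}{-23080} \cdot 973} = \frac{1}{-821648 + 911 \left(- \frac{1}{23080}\right) 973} = \frac{1}{-821648 - \frac{886403}{23080}} = \frac{1}{- \frac{18964522243}{23080}} = - \frac{23080}{18964522243}$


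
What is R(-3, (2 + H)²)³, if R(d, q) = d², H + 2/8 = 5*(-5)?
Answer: 729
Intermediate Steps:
H = -101/4 (H = -¼ + 5*(-5) = -¼ - 25 = -101/4 ≈ -25.250)
R(-3, (2 + H)²)³ = ((-3)²)³ = 9³ = 729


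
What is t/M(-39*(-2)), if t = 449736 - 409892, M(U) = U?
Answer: 19922/39 ≈ 510.82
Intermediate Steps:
t = 39844
t/M(-39*(-2)) = 39844/((-39*(-2))) = 39844/78 = 39844*(1/78) = 19922/39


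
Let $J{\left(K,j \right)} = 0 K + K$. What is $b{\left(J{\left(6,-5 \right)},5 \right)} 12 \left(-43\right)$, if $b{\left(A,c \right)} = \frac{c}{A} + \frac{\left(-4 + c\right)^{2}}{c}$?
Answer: $- \frac{2666}{5} \approx -533.2$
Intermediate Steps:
$J{\left(K,j \right)} = K$ ($J{\left(K,j \right)} = 0 + K = K$)
$b{\left(A,c \right)} = \frac{c}{A} + \frac{\left(-4 + c\right)^{2}}{c}$
$b{\left(J{\left(6,-5 \right)},5 \right)} 12 \left(-43\right) = \left(\frac{5}{6} + \frac{\left(-4 + 5\right)^{2}}{5}\right) 12 \left(-43\right) = \left(5 \cdot \frac{1}{6} + \frac{1^{2}}{5}\right) 12 \left(-43\right) = \left(\frac{5}{6} + \frac{1}{5} \cdot 1\right) 12 \left(-43\right) = \left(\frac{5}{6} + \frac{1}{5}\right) 12 \left(-43\right) = \frac{31}{30} \cdot 12 \left(-43\right) = \frac{62}{5} \left(-43\right) = - \frac{2666}{5}$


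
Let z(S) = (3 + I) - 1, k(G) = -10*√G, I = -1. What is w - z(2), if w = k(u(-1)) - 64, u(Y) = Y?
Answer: -65 - 10*I ≈ -65.0 - 10.0*I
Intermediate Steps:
w = -64 - 10*I (w = -10*I - 64 = -64 - 10*I ≈ -64.0 - 10.0*I)
z(S) = 1 (z(S) = (3 - 1) - 1 = 2 - 1 = 1)
w - z(2) = (-64 - 10*I) - 1*1 = (-64 - 10*I) - 1 = -65 - 10*I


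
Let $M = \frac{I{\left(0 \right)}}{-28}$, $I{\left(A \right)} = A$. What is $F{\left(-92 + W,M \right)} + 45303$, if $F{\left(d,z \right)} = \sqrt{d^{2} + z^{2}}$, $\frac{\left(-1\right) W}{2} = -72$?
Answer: $45355$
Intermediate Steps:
$W = 144$ ($W = \left(-2\right) \left(-72\right) = 144$)
$M = 0$ ($M = \frac{0}{-28} = 0 \left(- \frac{1}{28}\right) = 0$)
$F{\left(-92 + W,M \right)} + 45303 = \sqrt{\left(-92 + 144\right)^{2} + 0^{2}} + 45303 = \sqrt{52^{2} + 0} + 45303 = \sqrt{2704 + 0} + 45303 = \sqrt{2704} + 45303 = 52 + 45303 = 45355$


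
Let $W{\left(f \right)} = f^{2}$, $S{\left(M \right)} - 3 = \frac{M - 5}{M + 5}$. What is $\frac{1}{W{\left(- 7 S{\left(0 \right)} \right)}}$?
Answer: $\frac{1}{196} \approx 0.005102$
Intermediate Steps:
$S{\left(M \right)} = 3 + \frac{-5 + M}{5 + M}$ ($S{\left(M \right)} = 3 + \frac{M - 5}{M + 5} = 3 + \frac{-5 + M}{5 + M}$)
$\frac{1}{W{\left(- 7 S{\left(0 \right)} \right)}} = \frac{1}{\left(- 7 \frac{2 \left(5 + 2 \cdot 0\right)}{5 + 0}\right)^{2}} = \frac{1}{\left(- 7 \frac{2 \left(5 + 0\right)}{5}\right)^{2}} = \frac{1}{\left(- 7 \cdot 2 \cdot \frac{1}{5} \cdot 5\right)^{2}} = \frac{1}{\left(\left(-7\right) 2\right)^{2}} = \frac{1}{\left(-14\right)^{2}} = \frac{1}{196}$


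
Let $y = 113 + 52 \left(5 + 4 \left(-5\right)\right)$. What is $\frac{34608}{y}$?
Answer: $- \frac{34608}{667} \approx -51.886$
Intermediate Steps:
$y = -667$ ($y = 113 + 52 \left(5 - 20\right) = 113 + 52 \left(-15\right) = 113 - 780 = -667$)
$\frac{34608}{y} = \frac{34608}{-667} = 34608 \left(- \frac{1}{667}\right) = - \frac{34608}{667}$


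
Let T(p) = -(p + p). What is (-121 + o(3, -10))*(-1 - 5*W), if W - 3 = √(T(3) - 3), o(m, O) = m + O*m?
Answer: 2368 + 2220*I ≈ 2368.0 + 2220.0*I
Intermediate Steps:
T(p) = -2*p
W = 3 + 3*I (W = 3 + √(-2*3 - 3) = 3 + √(-6 - 3) = 3 + √(-9) = 3 + 3*I ≈ 3.0 + 3.0*I)
(-121 + o(3, -10))*(-1 - 5*W) = (-121 + 3*(1 - 10))*(-1 - 5*(3 + 3*I)) = (-121 + 3*(-9))*(-1 + (-15 - 15*I)) = (-121 - 27)*(-16 - 15*I) = -148*(-16 - 15*I) = 2368 + 2220*I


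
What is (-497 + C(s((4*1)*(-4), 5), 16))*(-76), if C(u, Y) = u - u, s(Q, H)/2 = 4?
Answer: 37772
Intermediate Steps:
s(Q, H) = 8 (s(Q, H) = 2*4 = 8)
C(u, Y) = 0
(-497 + C(s((4*1)*(-4), 5), 16))*(-76) = (-497 + 0)*(-76) = -497*(-76) = 37772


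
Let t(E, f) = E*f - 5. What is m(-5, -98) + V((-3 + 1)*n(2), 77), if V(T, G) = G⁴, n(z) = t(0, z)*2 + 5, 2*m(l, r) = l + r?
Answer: 70305979/2 ≈ 3.5153e+7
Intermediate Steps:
m(l, r) = l/2 + r/2 (m(l, r) = (l + r)/2 = l/2 + r/2)
t(E, f) = -5 + E*f
n(z) = -5 (n(z) = (-5 + 0*z)*2 + 5 = (-5 + 0)*2 + 5 = -5*2 + 5 = -10 + 5 = -5)
m(-5, -98) + V((-3 + 1)*n(2), 77) = ((½)*(-5) + (½)*(-98)) + 77⁴ = (-5/2 - 49) + 35153041 = -103/2 + 35153041 = 70305979/2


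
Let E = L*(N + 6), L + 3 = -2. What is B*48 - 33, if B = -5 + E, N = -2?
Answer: -1233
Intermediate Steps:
L = -5 (L = -3 - 2 = -5)
E = -20 (E = -5*(-2 + 6) = -5*4 = -20)
B = -25 (B = -5 - 20 = -25)
B*48 - 33 = -25*48 - 33 = -1200 - 33 = -1233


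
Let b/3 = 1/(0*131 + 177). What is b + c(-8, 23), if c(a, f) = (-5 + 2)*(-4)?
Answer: 709/59 ≈ 12.017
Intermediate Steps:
c(a, f) = 12 (c(a, f) = -3*(-4) = 12)
b = 1/59 (b = 3/(0*131 + 177) = 3/(0 + 177) = 3/177 = 3*(1/177) = 1/59 ≈ 0.016949)
b + c(-8, 23) = 1/59 + 12 = 709/59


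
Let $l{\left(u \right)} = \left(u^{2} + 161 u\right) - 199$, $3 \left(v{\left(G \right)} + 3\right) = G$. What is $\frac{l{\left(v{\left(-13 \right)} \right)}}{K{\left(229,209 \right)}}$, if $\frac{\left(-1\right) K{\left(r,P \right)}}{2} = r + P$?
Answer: $\frac{11933}{7884} \approx 1.5136$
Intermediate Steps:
$v{\left(G \right)} = -3 + \frac{G}{3}$
$K{\left(r,P \right)} = - 2 P - 2 r$ ($K{\left(r,P \right)} = - 2 \left(r + P\right) = - 2 \left(P + r\right) = - 2 P - 2 r$)
$l{\left(u \right)} = -199 + u^{2} + 161 u$
$\frac{l{\left(v{\left(-13 \right)} \right)}}{K{\left(229,209 \right)}} = \frac{-199 + \left(-3 + \frac{1}{3} \left(-13\right)\right)^{2} + 161 \left(-3 + \frac{1}{3} \left(-13\right)\right)}{\left(-2\right) 209 - 458} = \frac{-199 + \left(-3 - \frac{13}{3}\right)^{2} + 161 \left(-3 - \frac{13}{3}\right)}{-418 - 458} = \frac{-199 + \left(- \frac{22}{3}\right)^{2} + 161 \left(- \frac{22}{3}\right)}{-876} = \left(-199 + \frac{484}{9} - \frac{3542}{3}\right) \left(- \frac{1}{876}\right) = \left(- \frac{11933}{9}\right) \left(- \frac{1}{876}\right) = \frac{11933}{7884}$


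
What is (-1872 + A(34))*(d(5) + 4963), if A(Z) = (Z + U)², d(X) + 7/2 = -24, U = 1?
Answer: -6386537/2 ≈ -3.1933e+6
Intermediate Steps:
d(X) = -55/2 (d(X) = -7/2 - 24 = -55/2)
A(Z) = (1 + Z)² (A(Z) = (Z + 1)² = (1 + Z)²)
(-1872 + A(34))*(d(5) + 4963) = (-1872 + (1 + 34)²)*(-55/2 + 4963) = (-1872 + 35²)*(9871/2) = (-1872 + 1225)*(9871/2) = -647*9871/2 = -6386537/2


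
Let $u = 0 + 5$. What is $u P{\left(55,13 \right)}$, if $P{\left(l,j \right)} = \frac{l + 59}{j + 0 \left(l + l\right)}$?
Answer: $\frac{570}{13} \approx 43.846$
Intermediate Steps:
$u = 5$
$P{\left(l,j \right)} = \frac{59 + l}{j}$ ($P{\left(l,j \right)} = \frac{59 + l}{j + 0 \cdot 2 l} = \frac{59 + l}{j + 0} = \frac{59 + l}{j}$)
$u P{\left(55,13 \right)} = 5 \frac{59 + 55}{13} = 5 \cdot \frac{1}{13} \cdot 114 = 5 \cdot \frac{114}{13} = \frac{570}{13}$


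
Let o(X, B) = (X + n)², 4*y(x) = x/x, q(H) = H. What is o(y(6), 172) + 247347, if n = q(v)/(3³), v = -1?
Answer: 2885055937/11664 ≈ 2.4735e+5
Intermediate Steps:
n = -1/27 (n = -1/(3³) = -1/27 ≈ -0.037037)
y(x) = ¼ (y(x) = (x/x)/4 = (¼)*1 = ¼)
o(X, B) = (-1/27 + X)² (o(X, B) = (X - 1/27)² = (-1/27 + X)²)
o(y(6), 172) + 247347 = (-1 + 27*(¼))²/729 + 247347 = (-1 + 27/4)²/729 + 247347 = (23/4)²/729 + 247347 = (1/729)*(529/16) + 247347 = 529/11664 + 247347 = 2885055937/11664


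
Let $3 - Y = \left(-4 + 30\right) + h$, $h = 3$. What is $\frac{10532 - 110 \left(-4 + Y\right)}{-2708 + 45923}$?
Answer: $\frac{13832}{43215} \approx 0.32007$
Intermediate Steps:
$Y = -26$ ($Y = 3 - \left(\left(-4 + 30\right) + 3\right) = 3 - \left(26 + 3\right) = 3 - 29 = -26$)
$\frac{10532 - 110 \left(-4 + Y\right)}{-2708 + 45923} = \frac{10532 - 110 \left(-4 - 26\right)}{-2708 + 45923} = \frac{10532 - -3300}{43215} = \left(10532 + 3300\right) \frac{1}{43215} = 13832 \cdot \frac{1}{43215} = \frac{13832}{43215}$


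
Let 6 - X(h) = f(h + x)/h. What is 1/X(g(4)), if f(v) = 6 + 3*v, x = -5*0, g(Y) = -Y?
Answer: 2/9 ≈ 0.22222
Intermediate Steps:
x = 0
X(h) = 6 - (6 + 3*h)/h (X(h) = 6 - (6 + 3*(h + 0))/h = 6 - (6 + 3*h)/h)
1/X(g(4)) = 1/(3 - 6/((-1*4))) = 1/(3 - 6/(-4)) = 1/(3 - 6*(-1/4)) = 1/(3 + 3/2) = 1/(9/2) = 2/9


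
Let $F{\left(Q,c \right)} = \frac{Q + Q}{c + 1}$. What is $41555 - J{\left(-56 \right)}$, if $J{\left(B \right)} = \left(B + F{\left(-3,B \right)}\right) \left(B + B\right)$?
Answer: $\frac{1941237}{55} \approx 35295.0$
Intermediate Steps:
$F{\left(Q,c \right)} = \frac{2 Q}{1 + c}$
$J{\left(B \right)} = 2 B \left(B - \frac{6}{1 + B}\right)$ ($J{\left(B \right)} = \left(B + 2 \left(-3\right) \frac{1}{1 + B}\right) \left(B + B\right) = \left(B - \frac{6}{1 + B}\right) 2 B = 2 B \left(B - \frac{6}{1 + B}\right)$)
$41555 - J{\left(-56 \right)} = 41555 - 2 \left(-56\right) \frac{1}{1 - 56} \left(-6 - 56 \left(1 - 56\right)\right) = 41555 - 2 \left(-56\right) \frac{1}{-55} \left(-6 - -3080\right) = 41555 - 2 \left(-56\right) \left(- \frac{1}{55}\right) \left(-6 + 3080\right) = 41555 - 2 \left(-56\right) \left(- \frac{1}{55}\right) 3074 = 41555 - \frac{344288}{55} = \frac{1941237}{55}$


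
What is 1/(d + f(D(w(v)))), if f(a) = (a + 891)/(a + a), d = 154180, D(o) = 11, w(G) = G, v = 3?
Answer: 1/154221 ≈ 6.4842e-6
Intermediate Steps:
f(a) = (891 + a)/(2*a) (f(a) = (891 + a)/((2*a)) = (891 + a)*(1/(2*a)) = (891 + a)/(2*a))
1/(d + f(D(w(v)))) = 1/(154180 + (½)*(891 + 11)/11) = 1/(154180 + (½)*(1/11)*902) = 1/(154180 + 41) = 1/154221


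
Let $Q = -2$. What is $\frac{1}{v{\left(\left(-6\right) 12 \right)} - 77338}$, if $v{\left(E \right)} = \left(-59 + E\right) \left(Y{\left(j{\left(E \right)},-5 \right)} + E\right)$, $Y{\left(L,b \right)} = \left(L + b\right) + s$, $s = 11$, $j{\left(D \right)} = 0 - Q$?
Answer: $- \frac{1}{68954} \approx -1.4502 \cdot 10^{-5}$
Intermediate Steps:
$j{\left(D \right)} = 2$ ($j{\left(D \right)} = 0 - -2 = 0 + 2 = 2$)
$Y{\left(L,b \right)} = 11 + L + b$ ($Y{\left(L,b \right)} = \left(L + b\right) + 11 = 11 + L + b$)
$v{\left(E \right)} = \left(-59 + E\right) \left(8 + E\right)$ ($v{\left(E \right)} = \left(-59 + E\right) \left(\left(11 + 2 - 5\right) + E\right) = \left(-59 + E\right) \left(8 + E\right)$)
$\frac{1}{v{\left(\left(-6\right) 12 \right)} - 77338} = \frac{1}{\left(-472 + \left(\left(-6\right) 12\right)^{2} - 51 \left(\left(-6\right) 12\right)\right) - 77338} = \frac{1}{\left(-472 + \left(-72\right)^{2} - -3672\right) - 77338} = \frac{1}{\left(-472 + 5184 + 3672\right) - 77338} = \frac{1}{8384 - 77338} = \frac{1}{-68954} = - \frac{1}{68954}$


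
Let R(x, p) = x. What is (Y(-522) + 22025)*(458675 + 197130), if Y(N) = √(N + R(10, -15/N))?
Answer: 14444105125 + 10492880*I*√2 ≈ 1.4444e+10 + 1.4839e+7*I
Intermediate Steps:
Y(N) = √(10 + N) (Y(N) = √(N + 10) = √(10 + N))
(Y(-522) + 22025)*(458675 + 197130) = (√(10 - 522) + 22025)*(458675 + 197130) = (√(-512) + 22025)*655805 = (16*I*√2 + 22025)*655805 = (22025 + 16*I*√2)*655805 = 14444105125 + 10492880*I*√2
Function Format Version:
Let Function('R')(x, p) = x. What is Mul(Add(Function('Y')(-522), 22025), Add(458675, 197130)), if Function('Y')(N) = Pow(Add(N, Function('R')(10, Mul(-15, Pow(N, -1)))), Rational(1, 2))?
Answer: Add(14444105125, Mul(10492880, I, Pow(2, Rational(1, 2)))) ≈ Add(1.4444e+10, Mul(1.4839e+7, I))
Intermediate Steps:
Function('Y')(N) = Pow(Add(10, N), Rational(1, 2)) (Function('Y')(N) = Pow(Add(N, 10), Rational(1, 2)) = Pow(Add(10, N), Rational(1, 2)))
Mul(Add(Function('Y')(-522), 22025), Add(458675, 197130)) = Mul(Add(Pow(Add(10, -522), Rational(1, 2)), 22025), Add(458675, 197130)) = Mul(Add(Pow(-512, Rational(1, 2)), 22025), 655805) = Mul(Add(Mul(16, I, Pow(2, Rational(1, 2))), 22025), 655805) = Mul(Add(22025, Mul(16, I, Pow(2, Rational(1, 2)))), 655805) = Add(14444105125, Mul(10492880, I, Pow(2, Rational(1, 2))))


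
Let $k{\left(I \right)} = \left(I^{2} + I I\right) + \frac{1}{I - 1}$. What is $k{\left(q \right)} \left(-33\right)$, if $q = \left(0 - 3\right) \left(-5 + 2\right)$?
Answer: $- \frac{42801}{8} \approx -5350.1$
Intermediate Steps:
$q = 9$ ($q = \left(-3\right) \left(-3\right) = 9$)
$k{\left(I \right)} = \frac{1}{-1 + I} + 2 I^{2}$ ($k{\left(I \right)} = \left(I^{2} + I^{2}\right) + \frac{1}{-1 + I} = 2 I^{2} + \frac{1}{-1 + I} = \frac{1}{-1 + I} + 2 I^{2}$)
$k{\left(q \right)} \left(-33\right) = \frac{1 - 2 \cdot 9^{2} + 2 \cdot 9^{3}}{-1 + 9} \left(-33\right) = \frac{1 - 162 + 2 \cdot 729}{8} \left(-33\right) = \frac{1 - 162 + 1458}{8} \left(-33\right) = \frac{1}{8} \cdot 1297 \left(-33\right) = \frac{1297}{8} \left(-33\right) = - \frac{42801}{8}$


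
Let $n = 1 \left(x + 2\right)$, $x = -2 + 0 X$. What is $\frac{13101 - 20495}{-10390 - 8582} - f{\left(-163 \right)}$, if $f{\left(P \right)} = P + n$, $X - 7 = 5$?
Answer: $\frac{1549915}{9486} \approx 163.39$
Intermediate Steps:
$X = 12$ ($X = 7 + 5 = 12$)
$x = -2$ ($x = -2 + 0 \cdot 12 = -2 + 0 = -2$)
$n = 0$ ($n = 1 \left(-2 + 2\right) = 1 \cdot 0 = 0$)
$f{\left(P \right)} = P$ ($f{\left(P \right)} = P + 0 = P$)
$\frac{13101 - 20495}{-10390 - 8582} - f{\left(-163 \right)} = \frac{13101 - 20495}{-10390 - 8582} - -163 = - \frac{7394}{-18972} + 163 = \left(-7394\right) \left(- \frac{1}{18972}\right) + 163 = \frac{3697}{9486} + 163 = \frac{1549915}{9486}$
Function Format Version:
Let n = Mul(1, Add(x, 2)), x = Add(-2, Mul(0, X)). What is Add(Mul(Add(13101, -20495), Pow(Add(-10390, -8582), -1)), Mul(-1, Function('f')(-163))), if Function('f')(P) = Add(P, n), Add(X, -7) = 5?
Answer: Rational(1549915, 9486) ≈ 163.39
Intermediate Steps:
X = 12 (X = Add(7, 5) = 12)
x = -2 (x = Add(-2, Mul(0, 12)) = Add(-2, 0) = -2)
n = 0 (n = Mul(1, Add(-2, 2)) = Mul(1, 0) = 0)
Function('f')(P) = P (Function('f')(P) = Add(P, 0) = P)
Add(Mul(Add(13101, -20495), Pow(Add(-10390, -8582), -1)), Mul(-1, Function('f')(-163))) = Add(Mul(Add(13101, -20495), Pow(Add(-10390, -8582), -1)), Mul(-1, -163)) = Add(Mul(-7394, Pow(-18972, -1)), 163) = Add(Mul(-7394, Rational(-1, 18972)), 163) = Add(Rational(3697, 9486), 163) = Rational(1549915, 9486)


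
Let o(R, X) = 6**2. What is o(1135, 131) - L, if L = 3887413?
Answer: -3887377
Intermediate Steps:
o(R, X) = 36
o(1135, 131) - L = 36 - 1*3887413 = 36 - 3887413 = -3887377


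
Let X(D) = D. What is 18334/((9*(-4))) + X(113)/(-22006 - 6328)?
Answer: -64934953/127503 ≈ -509.28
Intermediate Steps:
18334/((9*(-4))) + X(113)/(-22006 - 6328) = 18334/((9*(-4))) + 113/(-22006 - 6328) = 18334/(-36) + 113/(-28334) = 18334*(-1/36) + 113*(-1/28334) = -9167/18 - 113/28334 = -64934953/127503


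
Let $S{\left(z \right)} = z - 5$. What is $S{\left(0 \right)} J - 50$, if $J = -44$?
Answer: $170$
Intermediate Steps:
$S{\left(z \right)} = -5 + z$
$S{\left(0 \right)} J - 50 = \left(-5 + 0\right) \left(-44\right) - 50 = \left(-5\right) \left(-44\right) - 50 = 220 - 50 = 170$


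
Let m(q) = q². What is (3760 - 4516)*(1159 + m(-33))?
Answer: -1699488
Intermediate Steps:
(3760 - 4516)*(1159 + m(-33)) = (3760 - 4516)*(1159 + (-33)²) = -756*(1159 + 1089) = -756*2248 = -1699488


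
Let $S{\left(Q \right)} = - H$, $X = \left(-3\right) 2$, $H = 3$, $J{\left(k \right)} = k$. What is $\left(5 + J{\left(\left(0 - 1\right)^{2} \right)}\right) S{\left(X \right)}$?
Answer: $-18$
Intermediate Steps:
$X = -6$
$S{\left(Q \right)} = -3$ ($S{\left(Q \right)} = \left(-1\right) 3 = -3$)
$\left(5 + J{\left(\left(0 - 1\right)^{2} \right)}\right) S{\left(X \right)} = \left(5 + \left(0 - 1\right)^{2}\right) \left(-3\right) = \left(5 + \left(-1\right)^{2}\right) \left(-3\right) = \left(5 + 1\right) \left(-3\right) = 6 \left(-3\right) = -18$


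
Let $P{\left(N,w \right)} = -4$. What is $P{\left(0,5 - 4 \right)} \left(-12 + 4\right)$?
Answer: $32$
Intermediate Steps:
$P{\left(0,5 - 4 \right)} \left(-12 + 4\right) = - 4 \left(-12 + 4\right) = \left(-4\right) \left(-8\right) = 32$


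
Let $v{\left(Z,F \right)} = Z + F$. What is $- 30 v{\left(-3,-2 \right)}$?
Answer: $150$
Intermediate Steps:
$v{\left(Z,F \right)} = F + Z$
$- 30 v{\left(-3,-2 \right)} = - 30 \left(-2 - 3\right) = \left(-30\right) \left(-5\right) = 150$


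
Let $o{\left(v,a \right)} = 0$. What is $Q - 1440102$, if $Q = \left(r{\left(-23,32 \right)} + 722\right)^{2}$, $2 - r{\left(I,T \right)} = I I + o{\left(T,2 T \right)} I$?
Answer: $-1402077$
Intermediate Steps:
$r{\left(I,T \right)} = 2 - I^{2}$ ($r{\left(I,T \right)} = 2 - \left(I I + 0 I\right) = 2 - \left(I^{2} + 0\right) = 2 - I^{2}$)
$Q = 38025$ ($Q = \left(\left(2 - \left(-23\right)^{2}\right) + 722\right)^{2} = \left(\left(2 - 529\right) + 722\right)^{2} = \left(-527 + 722\right)^{2} = 195^{2} = 38025$)
$Q - 1440102 = 38025 - 1440102 = -1402077$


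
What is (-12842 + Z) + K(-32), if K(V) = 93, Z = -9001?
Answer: -21750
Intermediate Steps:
(-12842 + Z) + K(-32) = (-12842 - 9001) + 93 = -21843 + 93 = -21750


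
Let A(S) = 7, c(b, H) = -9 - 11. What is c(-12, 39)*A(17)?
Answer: -140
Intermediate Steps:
c(b, H) = -20
c(-12, 39)*A(17) = -20*7 = -140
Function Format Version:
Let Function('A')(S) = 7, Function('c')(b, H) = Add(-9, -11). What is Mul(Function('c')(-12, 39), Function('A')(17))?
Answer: -140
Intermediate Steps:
Function('c')(b, H) = -20
Mul(Function('c')(-12, 39), Function('A')(17)) = Mul(-20, 7) = -140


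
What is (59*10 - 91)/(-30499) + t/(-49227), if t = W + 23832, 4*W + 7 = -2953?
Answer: -728847181/1501374273 ≈ -0.48545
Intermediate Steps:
W = -740 (W = -7/4 + (1/4)*(-2953) = -7/4 - 2953/4 = -740)
t = 23092 (t = -740 + 23832 = 23092)
(59*10 - 91)/(-30499) + t/(-49227) = (59*10 - 91)/(-30499) + 23092/(-49227) = (590 - 91)*(-1/30499) + 23092*(-1/49227) = 499*(-1/30499) - 23092/49227 = -499/30499 - 23092/49227 = -728847181/1501374273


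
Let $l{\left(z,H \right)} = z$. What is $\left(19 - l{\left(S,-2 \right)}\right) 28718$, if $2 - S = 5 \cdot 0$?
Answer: $488206$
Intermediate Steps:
$S = 2$ ($S = 2 - 5 \cdot 0 = 2 - 0 = 2 + 0 = 2$)
$\left(19 - l{\left(S,-2 \right)}\right) 28718 = \left(19 - 2\right) 28718 = 17 \cdot 28718 = 488206$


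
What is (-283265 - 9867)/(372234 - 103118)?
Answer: -3857/3541 ≈ -1.0892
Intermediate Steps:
(-283265 - 9867)/(372234 - 103118) = -293132/269116 = -293132*1/269116 = -3857/3541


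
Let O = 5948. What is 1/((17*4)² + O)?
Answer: 1/10572 ≈ 9.4589e-5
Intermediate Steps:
1/((17*4)² + O) = 1/((17*4)² + 5948) = 1/(68² + 5948) = 1/(4624 + 5948) = 1/10572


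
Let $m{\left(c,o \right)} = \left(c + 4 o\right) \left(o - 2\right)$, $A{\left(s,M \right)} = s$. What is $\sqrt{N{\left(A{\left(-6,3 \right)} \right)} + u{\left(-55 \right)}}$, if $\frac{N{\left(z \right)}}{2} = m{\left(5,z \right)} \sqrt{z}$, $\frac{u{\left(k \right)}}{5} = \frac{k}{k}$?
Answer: $\sqrt{5 + 304 i \sqrt{6}} \approx 19.361 + 19.231 i$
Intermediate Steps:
$m{\left(c,o \right)} = \left(-2 + o\right) \left(c + 4 o\right)$ ($m{\left(c,o \right)} = \left(c + 4 o\right) \left(-2 + o\right) = \left(-2 + o\right) \left(c + 4 o\right)$)
$u{\left(k \right)} = 5$ ($u{\left(k \right)} = 5 \frac{k}{k} = 5 \cdot 1 = 5$)
$N{\left(z \right)} = 2 \sqrt{z} \left(-10 - 3 z + 4 z^{2}\right)$ ($N{\left(z \right)} = 2 \left(- 8 z - 10 + 4 z^{2} + 5 z\right) \sqrt{z} = 2 \left(-10 - 3 z + 4 z^{2}\right) \sqrt{z} = 2 \sqrt{z} \left(-10 - 3 z + 4 z^{2}\right)$)
$\sqrt{N{\left(A{\left(-6,3 \right)} \right)} + u{\left(-55 \right)}} = \sqrt{\sqrt{-6} \left(-20 - -36 + 8 \left(-6\right)^{2}\right) + 5} = \sqrt{i \sqrt{6} \left(-20 + 36 + 8 \cdot 36\right) + 5} = \sqrt{i \sqrt{6} \left(-20 + 36 + 288\right) + 5} = \sqrt{i \sqrt{6} \cdot 304 + 5} = \sqrt{304 i \sqrt{6} + 5} = \sqrt{5 + 304 i \sqrt{6}}$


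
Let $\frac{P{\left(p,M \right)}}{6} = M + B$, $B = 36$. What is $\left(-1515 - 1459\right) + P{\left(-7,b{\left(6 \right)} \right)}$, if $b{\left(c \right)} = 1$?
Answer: $-2752$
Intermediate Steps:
$P{\left(p,M \right)} = 216 + 6 M$ ($P{\left(p,M \right)} = 6 \left(M + 36\right) = 6 \left(36 + M\right) = 216 + 6 M$)
$\left(-1515 - 1459\right) + P{\left(-7,b{\left(6 \right)} \right)} = \left(-1515 - 1459\right) + \left(216 + 6 \cdot 1\right) = -2974 + \left(216 + 6\right) = -2974 + 222 = -2752$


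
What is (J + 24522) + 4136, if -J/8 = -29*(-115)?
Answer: 1978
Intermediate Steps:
J = -26680 (J = -(-232)*(-115) = -8*3335 = -26680)
(J + 24522) + 4136 = (-26680 + 24522) + 4136 = -2158 + 4136 = 1978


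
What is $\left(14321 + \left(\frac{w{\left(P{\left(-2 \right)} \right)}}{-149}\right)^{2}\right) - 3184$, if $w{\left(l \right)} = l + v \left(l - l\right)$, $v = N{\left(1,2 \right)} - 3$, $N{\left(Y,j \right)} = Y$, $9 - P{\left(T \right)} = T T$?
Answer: $\frac{247252562}{22201} \approx 11137.0$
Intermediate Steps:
$P{\left(T \right)} = 9 - T^{2}$ ($P{\left(T \right)} = 9 - T T = 9 - T^{2}$)
$v = -2$ ($v = 1 - 3 = -2$)
$w{\left(l \right)} = l$ ($w{\left(l \right)} = l - 2 \left(l - l\right) = l - 0 = l + 0 = l$)
$\left(14321 + \left(\frac{w{\left(P{\left(-2 \right)} \right)}}{-149}\right)^{2}\right) - 3184 = \left(14321 + \left(\frac{9 - \left(-2\right)^{2}}{-149}\right)^{2}\right) - 3184 = \left(14321 + \left(\left(9 - 4\right) \left(- \frac{1}{149}\right)\right)^{2}\right) - 3184 = \left(14321 + \left(5 \left(- \frac{1}{149}\right)\right)^{2}\right) - 3184 = \left(14321 + \left(- \frac{5}{149}\right)^{2}\right) - 3184 = \left(14321 + \frac{25}{22201}\right) - 3184 = \frac{317940546}{22201} - 3184 = \frac{247252562}{22201}$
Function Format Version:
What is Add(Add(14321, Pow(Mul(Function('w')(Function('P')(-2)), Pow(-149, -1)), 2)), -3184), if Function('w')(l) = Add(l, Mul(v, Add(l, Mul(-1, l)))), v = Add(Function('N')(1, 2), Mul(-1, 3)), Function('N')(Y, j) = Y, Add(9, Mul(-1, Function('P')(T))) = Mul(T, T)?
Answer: Rational(247252562, 22201) ≈ 11137.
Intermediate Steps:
Function('P')(T) = Add(9, Mul(-1, Pow(T, 2))) (Function('P')(T) = Add(9, Mul(-1, Mul(T, T))) = Add(9, Mul(-1, Pow(T, 2))))
v = -2 (v = Add(1, Mul(-1, 3)) = Add(1, -3) = -2)
Function('w')(l) = l (Function('w')(l) = Add(l, Mul(-2, Add(l, Mul(-1, l)))) = Add(l, Mul(-2, 0)) = Add(l, 0) = l)
Add(Add(14321, Pow(Mul(Function('w')(Function('P')(-2)), Pow(-149, -1)), 2)), -3184) = Add(Add(14321, Pow(Mul(Add(9, Mul(-1, Pow(-2, 2))), Pow(-149, -1)), 2)), -3184) = Add(Add(14321, Pow(Mul(Add(9, Mul(-1, 4)), Rational(-1, 149)), 2)), -3184) = Add(Add(14321, Pow(Mul(Add(9, -4), Rational(-1, 149)), 2)), -3184) = Add(Add(14321, Pow(Mul(5, Rational(-1, 149)), 2)), -3184) = Add(Add(14321, Pow(Rational(-5, 149), 2)), -3184) = Add(Add(14321, Rational(25, 22201)), -3184) = Add(Rational(317940546, 22201), -3184) = Rational(247252562, 22201)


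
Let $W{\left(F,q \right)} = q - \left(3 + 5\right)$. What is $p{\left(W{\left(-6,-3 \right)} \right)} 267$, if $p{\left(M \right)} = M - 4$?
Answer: $-4005$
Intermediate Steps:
$W{\left(F,q \right)} = -8 + q$ ($W{\left(F,q \right)} = q - 8 = -8 + q$)
$p{\left(M \right)} = -4 + M$
$p{\left(W{\left(-6,-3 \right)} \right)} 267 = \left(-4 - 11\right) 267 = \left(-15\right) 267 = -4005$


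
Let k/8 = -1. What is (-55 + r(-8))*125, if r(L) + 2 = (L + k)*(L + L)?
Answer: 24875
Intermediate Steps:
k = -8 (k = 8*(-1) = -8)
r(L) = -2 + 2*L*(-8 + L) (r(L) = -2 + (L - 8)*(L + L) = -2 + (-8 + L)*(2*L) = -2 + 2*L*(-8 + L))
(-55 + r(-8))*125 = (-55 + (-2 - 16*(-8) + 2*(-8)²))*125 = (-55 + (-2 + 128 + 2*64))*125 = (-55 + (-2 + 128 + 128))*125 = (-55 + 254)*125 = 199*125 = 24875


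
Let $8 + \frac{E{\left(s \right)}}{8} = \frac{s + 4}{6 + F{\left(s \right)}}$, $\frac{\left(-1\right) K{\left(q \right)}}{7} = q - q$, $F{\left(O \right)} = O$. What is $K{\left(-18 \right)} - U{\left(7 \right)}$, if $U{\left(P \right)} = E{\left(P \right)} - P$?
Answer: $\frac{835}{13} \approx 64.231$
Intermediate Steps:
$K{\left(q \right)} = 0$ ($K{\left(q \right)} = - 7 \left(q - q\right) = \left(-7\right) 0 = 0$)
$E{\left(s \right)} = -64 + \frac{8 \left(4 + s\right)}{6 + s}$ ($E{\left(s \right)} = -64 + 8 \frac{s + 4}{6 + s} = -64 + 8 \frac{4 + s}{6 + s} = -64 + \frac{8 \left(4 + s\right)}{6 + s}$)
$U{\left(P \right)} = - P + \frac{8 \left(-44 - 7 P\right)}{6 + P}$ ($U{\left(P \right)} = \frac{8 \left(-44 - 7 P\right)}{6 + P} - P = - P + \frac{8 \left(-44 - 7 P\right)}{6 + P}$)
$K{\left(-18 \right)} - U{\left(7 \right)} = 0 - \frac{-352 - 7^{2} - 434}{6 + 7} = 0 - \frac{-352 - 49 - 434}{13} = 0 - \frac{1}{13} \left(-835\right) = 0 - - \frac{835}{13} = 0 + \frac{835}{13} = \frac{835}{13}$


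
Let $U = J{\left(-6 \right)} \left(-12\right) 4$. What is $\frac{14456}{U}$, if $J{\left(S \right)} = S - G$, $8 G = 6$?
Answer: $\frac{3614}{81} \approx 44.617$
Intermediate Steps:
$G = \frac{3}{4}$ ($G = \frac{1}{8} \cdot 6 = \frac{3}{4} \approx 0.75$)
$J{\left(S \right)} = - \frac{3}{4} + S$ ($J{\left(S \right)} = S - \frac{3}{4} = - \frac{3}{4} + S$)
$U = 324$ ($U = \left(- \frac{3}{4} - 6\right) \left(-12\right) 4 = \left(- \frac{27}{4}\right) \left(-12\right) 4 = 81 \cdot 4 = 324$)
$\frac{14456}{U} = \frac{14456}{324} = 14456 \cdot \frac{1}{324} = \frac{3614}{81}$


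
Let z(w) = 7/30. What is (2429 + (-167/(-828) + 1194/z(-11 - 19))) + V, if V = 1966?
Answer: 55133549/5796 ≈ 9512.3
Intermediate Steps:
z(w) = 7/30 (z(w) = 7*(1/30) = 7/30)
(2429 + (-167/(-828) + 1194/z(-11 - 19))) + V = (2429 + (-167/(-828) + 1194/(7/30))) + 1966 = (2429 + (-167*(-1/828) + 1194*(30/7))) + 1966 = (2429 + (167/828 + 35820/7)) + 1966 = (2429 + 29660129/5796) + 1966 = 43738613/5796 + 1966 = 55133549/5796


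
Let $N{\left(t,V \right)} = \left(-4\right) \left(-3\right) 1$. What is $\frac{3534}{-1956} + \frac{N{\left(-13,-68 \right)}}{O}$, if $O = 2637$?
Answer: $- \frac{516427}{286554} \approx -1.8022$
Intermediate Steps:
$N{\left(t,V \right)} = 12$ ($N{\left(t,V \right)} = 12 \cdot 1 = 12$)
$\frac{3534}{-1956} + \frac{N{\left(-13,-68 \right)}}{O} = \frac{3534}{-1956} + \frac{12}{2637} = 3534 \left(- \frac{1}{1956}\right) + 12 \cdot \frac{1}{2637} = - \frac{589}{326} + \frac{4}{879} = - \frac{516427}{286554}$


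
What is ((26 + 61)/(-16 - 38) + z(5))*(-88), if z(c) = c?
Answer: -2684/9 ≈ -298.22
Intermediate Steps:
((26 + 61)/(-16 - 38) + z(5))*(-88) = ((26 + 61)/(-16 - 38) + 5)*(-88) = (87/(-54) + 5)*(-88) = (87*(-1/54) + 5)*(-88) = (-29/18 + 5)*(-88) = (61/18)*(-88) = -2684/9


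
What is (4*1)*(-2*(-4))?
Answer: 32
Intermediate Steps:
(4*1)*(-2*(-4)) = 4*8 = 32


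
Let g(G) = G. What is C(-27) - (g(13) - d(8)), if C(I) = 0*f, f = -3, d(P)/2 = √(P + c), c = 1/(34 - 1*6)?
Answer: -13 + 15*√7/7 ≈ -7.3305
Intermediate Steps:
c = 1/28 (c = 1/(34 - 6) = 1/28 ≈ 0.035714)
d(P) = 2*√(1/28 + P) (d(P) = 2*√(P + 1/28) = 2*√(1/28 + P))
C(I) = 0 (C(I) = 0*(-3) = 0)
C(-27) - (g(13) - d(8)) = 0 - (13 - √(7 + 196*8)/7) = 0 - (13 - √(7 + 1568)/7) = 0 - (13 - √1575/7) = 0 - (13 - 15*√7/7) = 0 + (-13 + 15*√7/7) = -13 + 15*√7/7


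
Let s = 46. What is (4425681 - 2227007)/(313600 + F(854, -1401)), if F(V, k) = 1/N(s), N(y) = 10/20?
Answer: 1099337/156801 ≈ 7.0110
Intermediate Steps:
N(y) = 1/2 (N(y) = 10*(1/20) = 1/2)
F(V, k) = 2 (F(V, k) = 1/(1/2) = 2)
(4425681 - 2227007)/(313600 + F(854, -1401)) = (4425681 - 2227007)/(313600 + 2) = 2198674/313602 = 2198674*(1/313602) = 1099337/156801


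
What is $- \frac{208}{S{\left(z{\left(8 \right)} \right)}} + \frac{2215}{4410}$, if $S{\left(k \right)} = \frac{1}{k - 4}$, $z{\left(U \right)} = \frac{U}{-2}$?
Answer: $\frac{1468091}{882} \approx 1664.5$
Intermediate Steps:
$z{\left(U \right)} = - \frac{U}{2}$ ($z{\left(U \right)} = U \left(- \frac{1}{2}\right) = - \frac{U}{2}$)
$S{\left(k \right)} = \frac{1}{-4 + k}$
$- \frac{208}{S{\left(z{\left(8 \right)} \right)}} + \frac{2215}{4410} = - \frac{208}{\frac{1}{-4 - 4}} + \frac{2215}{4410} = - \frac{208}{\frac{1}{-4 - 4}} + 2215 \cdot \frac{1}{4410} = - \frac{208}{\frac{1}{-8}} + \frac{443}{882} = - \frac{208}{- \frac{1}{8}} + \frac{443}{882} = \left(-208\right) \left(-8\right) + \frac{443}{882} = 1664 + \frac{443}{882} = \frac{1468091}{882}$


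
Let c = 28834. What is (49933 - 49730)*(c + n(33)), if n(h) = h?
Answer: 5860001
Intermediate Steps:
(49933 - 49730)*(c + n(33)) = (49933 - 49730)*(28834 + 33) = 203*28867 = 5860001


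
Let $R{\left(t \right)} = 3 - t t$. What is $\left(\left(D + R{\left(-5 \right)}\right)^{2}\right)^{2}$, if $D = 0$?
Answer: $234256$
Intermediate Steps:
$R{\left(t \right)} = 3 - t^{2}$
$\left(\left(D + R{\left(-5 \right)}\right)^{2}\right)^{2} = \left(\left(0 + \left(3 - \left(-5\right)^{2}\right)\right)^{2}\right)^{2} = \left(\left(0 + \left(3 - 25\right)\right)^{2}\right)^{2} = \left(\left(0 - 22\right)^{2}\right)^{2} = \left(\left(-22\right)^{2}\right)^{2} = 484^{2} = 234256$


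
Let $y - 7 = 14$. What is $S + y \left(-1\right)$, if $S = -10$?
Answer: $-31$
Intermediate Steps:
$y = 21$ ($y = 7 + 14 = 21$)
$S + y \left(-1\right) = -10 + 21 \left(-1\right) = -10 - 21 = -31$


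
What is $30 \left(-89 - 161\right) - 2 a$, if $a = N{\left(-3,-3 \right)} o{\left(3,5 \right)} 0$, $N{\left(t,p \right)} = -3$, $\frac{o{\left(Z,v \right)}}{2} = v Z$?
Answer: $-7500$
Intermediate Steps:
$o{\left(Z,v \right)} = 2 Z v$ ($o{\left(Z,v \right)} = 2 v Z = 2 Z v$)
$a = 0$ ($a = - 3 \cdot 2 \cdot 3 \cdot 5 \cdot 0 = \left(-3\right) 30 \cdot 0 = \left(-90\right) 0 = 0$)
$30 \left(-89 - 161\right) - 2 a = 30 \left(-89 - 161\right) - 0 = 30 \left(-250\right) + 0 = -7500 + 0 = -7500$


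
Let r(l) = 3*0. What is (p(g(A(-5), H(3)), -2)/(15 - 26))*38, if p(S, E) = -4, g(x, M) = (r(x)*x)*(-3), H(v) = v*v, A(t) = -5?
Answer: 152/11 ≈ 13.818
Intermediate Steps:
r(l) = 0
H(v) = v²
g(x, M) = 0 (g(x, M) = (0*x)*(-3) = 0*(-3) = 0)
(p(g(A(-5), H(3)), -2)/(15 - 26))*38 = (-4/(15 - 26))*38 = (-4/(-11))*38 = -1/11*(-4)*38 = (4/11)*38 = 152/11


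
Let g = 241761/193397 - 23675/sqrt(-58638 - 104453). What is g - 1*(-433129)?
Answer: 83766090974/193397 + 23675*I*sqrt(163091)/163091 ≈ 4.3313e+5 + 58.624*I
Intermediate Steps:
g = 241761/193397 + 23675*I*sqrt(163091)/163091 (g = 241761*(1/193397) - 23675*(-I*sqrt(163091)/163091) = 241761/193397 - 23675*(-I*sqrt(163091)/163091) = 241761/193397 - (-23675)*I*sqrt(163091)/163091 = 241761/193397 + 23675*I*sqrt(163091)/163091 ≈ 1.2501 + 58.624*I)
g - 1*(-433129) = (241761/193397 + 23675*I*sqrt(163091)/163091) - 1*(-433129) = (241761/193397 + 23675*I*sqrt(163091)/163091) + 433129 = 83766090974/193397 + 23675*I*sqrt(163091)/163091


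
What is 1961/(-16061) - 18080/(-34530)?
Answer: 22266955/55458633 ≈ 0.40151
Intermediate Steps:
1961/(-16061) - 18080/(-34530) = 1961*(-1/16061) - 18080*(-1/34530) = -1961/16061 + 1808/3453 = 22266955/55458633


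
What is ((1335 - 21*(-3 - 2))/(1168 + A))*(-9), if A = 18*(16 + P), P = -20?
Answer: -1620/137 ≈ -11.825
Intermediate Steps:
A = -72 (A = 18*(16 - 20) = 18*(-4) = -72)
((1335 - 21*(-3 - 2))/(1168 + A))*(-9) = ((1335 - 21*(-3 - 2))/(1168 - 72))*(-9) = ((1335 - 21*(-5))/1096)*(-9) = ((1335 + 105)*(1/1096))*(-9) = (1440*(1/1096))*(-9) = (180/137)*(-9) = -1620/137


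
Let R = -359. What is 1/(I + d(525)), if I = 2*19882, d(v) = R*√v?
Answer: 39764/1513513171 + 1795*√21/1513513171 ≈ 3.1708e-5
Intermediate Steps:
d(v) = -359*√v
I = 39764
1/(I + d(525)) = 1/(39764 - 1795*√21)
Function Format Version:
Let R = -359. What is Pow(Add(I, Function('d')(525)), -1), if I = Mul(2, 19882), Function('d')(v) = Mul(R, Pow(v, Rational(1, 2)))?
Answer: Add(Rational(39764, 1513513171), Mul(Rational(1795, 1513513171), Pow(21, Rational(1, 2)))) ≈ 3.1708e-5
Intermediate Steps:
Function('d')(v) = Mul(-359, Pow(v, Rational(1, 2)))
I = 39764
Pow(Add(I, Function('d')(525)), -1) = Pow(Add(39764, Mul(-359, Pow(525, Rational(1, 2)))), -1) = Pow(Add(39764, Mul(-359, Mul(5, Pow(21, Rational(1, 2))))), -1) = Pow(Add(39764, Mul(-1795, Pow(21, Rational(1, 2)))), -1)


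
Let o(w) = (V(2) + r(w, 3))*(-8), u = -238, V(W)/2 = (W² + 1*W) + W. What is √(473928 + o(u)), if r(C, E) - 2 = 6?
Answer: 2*√118434 ≈ 688.29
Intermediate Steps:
V(W) = 2*W² + 4*W (V(W) = 2*((W² + 1*W) + W) = 2*((W² + W) + W) = 2*((W + W²) + W) = 2*(W² + 2*W) = 2*W² + 4*W)
r(C, E) = 8 (r(C, E) = 2 + 6 = 8)
o(w) = -192 (o(w) = (2*2*(2 + 2) + 8)*(-8) = (2*2*4 + 8)*(-8) = (16 + 8)*(-8) = 24*(-8) = -192)
√(473928 + o(u)) = √(473928 - 192) = √473736 = 2*√118434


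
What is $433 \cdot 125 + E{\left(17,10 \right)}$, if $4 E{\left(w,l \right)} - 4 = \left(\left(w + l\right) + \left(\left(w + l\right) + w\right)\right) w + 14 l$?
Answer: $\frac{217851}{4} \approx 54463.0$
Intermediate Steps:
$E{\left(w,l \right)} = 1 + \frac{7 l}{2} + \frac{w \left(2 l + 3 w\right)}{4}$ ($E{\left(w,l \right)} = 1 + \frac{\left(\left(w + l\right) + \left(\left(w + l\right) + w\right)\right) w + 14 l}{4} = 1 + \frac{\left(\left(l + w\right) + \left(\left(l + w\right) + w\right)\right) w + 14 l}{4} = 1 + \frac{\left(\left(l + w\right) + \left(l + 2 w\right)\right) w + 14 l}{4} = 1 + \frac{\left(2 l + 3 w\right) w + 14 l}{4} = 1 + \frac{w \left(2 l + 3 w\right) + 14 l}{4} = 1 + \frac{14 l + w \left(2 l + 3 w\right)}{4} = 1 + \left(\frac{7 l}{2} + \frac{w \left(2 l + 3 w\right)}{4}\right) = 1 + \frac{7 l}{2} + \frac{w \left(2 l + 3 w\right)}{4}$)
$433 \cdot 125 + E{\left(17,10 \right)} = 433 \cdot 125 + \left(1 + \frac{3 \cdot 17^{2}}{4} + \frac{7}{2} \cdot 10 + \frac{1}{2} \cdot 10 \cdot 17\right) = 54125 + \left(1 + \frac{3}{4} \cdot 289 + 35 + 85\right) = 54125 + \left(1 + \frac{867}{4} + 35 + 85\right) = 54125 + \frac{1351}{4} = \frac{217851}{4}$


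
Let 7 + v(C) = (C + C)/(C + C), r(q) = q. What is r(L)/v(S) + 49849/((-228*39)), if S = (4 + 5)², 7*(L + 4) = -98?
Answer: -23173/8892 ≈ -2.6060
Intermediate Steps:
L = -18 (L = -4 + (⅐)*(-98) = -4 - 14 = -18)
S = 81 (S = 9² = 81)
v(C) = -6 (v(C) = -7 + (C + C)/(C + C) = -7 + (2*C)/((2*C)) = -7 + (2*C)*(1/(2*C)) = -7 + 1 = -6)
r(L)/v(S) + 49849/((-228*39)) = -18/(-6) + 49849/((-228*39)) = -18*(-⅙) + 49849/(-8892) = 3 + 49849*(-1/8892) = 3 - 49849/8892 = -23173/8892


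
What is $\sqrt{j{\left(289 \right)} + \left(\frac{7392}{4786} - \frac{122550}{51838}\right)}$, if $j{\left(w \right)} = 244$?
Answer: $\frac{\sqrt{935514374780531599}}{62024167} \approx 15.594$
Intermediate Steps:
$\sqrt{j{\left(289 \right)} + \left(\frac{7392}{4786} - \frac{122550}{51838}\right)} = \sqrt{244 + \left(\frac{7392}{4786} - \frac{122550}{51838}\right)} = \sqrt{244 + \left(7392 \cdot \frac{1}{4786} - \frac{61275}{25919}\right)} = \sqrt{244 + \left(\frac{3696}{2393} - \frac{61275}{25919}\right)} = \sqrt{244 - \frac{50834451}{62024167}} = \sqrt{\frac{15083062297}{62024167}} = \frac{\sqrt{935514374780531599}}{62024167}$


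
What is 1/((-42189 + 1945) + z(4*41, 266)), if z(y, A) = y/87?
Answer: -87/3501064 ≈ -2.4850e-5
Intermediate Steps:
z(y, A) = y/87 (z(y, A) = y*(1/87) = y/87)
1/((-42189 + 1945) + z(4*41, 266)) = 1/((-42189 + 1945) + (4*41)/87) = 1/(-40244 + (1/87)*164) = 1/(-40244 + 164/87) = 1/(-3501064/87) = -87/3501064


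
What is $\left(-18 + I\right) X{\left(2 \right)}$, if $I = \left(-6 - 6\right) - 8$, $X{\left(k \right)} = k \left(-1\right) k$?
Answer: $152$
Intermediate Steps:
$X{\left(k \right)} = - k^{2}$ ($X{\left(k \right)} = - k k = - k^{2}$)
$I = -20$ ($I = -12 - 8 = -20$)
$\left(-18 + I\right) X{\left(2 \right)} = \left(-18 - 20\right) \left(- 2^{2}\right) = - 38 \left(\left(-1\right) 4\right) = \left(-38\right) \left(-4\right) = 152$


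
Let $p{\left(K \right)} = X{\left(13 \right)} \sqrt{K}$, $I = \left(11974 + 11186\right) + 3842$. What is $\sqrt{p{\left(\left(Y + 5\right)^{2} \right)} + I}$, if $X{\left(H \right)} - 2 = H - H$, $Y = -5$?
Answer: $\sqrt{27002} \approx 164.32$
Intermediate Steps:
$X{\left(H \right)} = 2$ ($X{\left(H \right)} = 2 + \left(H - H\right) = 2 + 0 = 2$)
$I = 27002$ ($I = 23160 + 3842 = 27002$)
$p{\left(K \right)} = 2 \sqrt{K}$
$\sqrt{p{\left(\left(Y + 5\right)^{2} \right)} + I} = \sqrt{2 \sqrt{\left(-5 + 5\right)^{2}} + 27002} = \sqrt{2 \sqrt{0^{2}} + 27002} = \sqrt{2 \sqrt{0} + 27002} = \sqrt{2 \cdot 0 + 27002} = \sqrt{0 + 27002} = \sqrt{27002}$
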